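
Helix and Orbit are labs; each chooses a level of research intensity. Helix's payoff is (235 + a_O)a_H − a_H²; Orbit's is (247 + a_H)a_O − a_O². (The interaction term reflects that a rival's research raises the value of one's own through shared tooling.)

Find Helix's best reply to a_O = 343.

289

Expanding Helix's payoff: 235a_H + a_Oa_H − a_H².
∂π/∂a_H = 235 + a_O − 2a_H = 0, so a_H = 117.5 + 0.5a_O.
At a_O = 343: a_H = 117.5 + 0.5·343 = 289.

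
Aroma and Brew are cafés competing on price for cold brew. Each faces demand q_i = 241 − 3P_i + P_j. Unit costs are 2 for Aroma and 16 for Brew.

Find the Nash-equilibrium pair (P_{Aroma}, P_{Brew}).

50.6, 56.6

Aroma's profit: π = (P_{Aroma} − 2)(241 − 3P_{Aroma} + P_{Brew}).
∂π/∂P_{Aroma} = 247 − 6P_{Aroma} + P_{Brew} = 0 ⇒ P_{Aroma} = 247/6 + (1/6)P_{Brew}.
Similarly P_{Brew} = 289/6 + (1/6)P_{Aroma}.
Substituting the second reaction function into the first: P_{Aroma} = 247/6 + (1/6)(289/6 + (1/6)P_{Aroma}), which gives (35/36)P_{Aroma} = 1771/36 ⇒ P_{Aroma} = 50.6.
Then P_{Brew} = 289/6 + (1/6)·50.6 = 56.6.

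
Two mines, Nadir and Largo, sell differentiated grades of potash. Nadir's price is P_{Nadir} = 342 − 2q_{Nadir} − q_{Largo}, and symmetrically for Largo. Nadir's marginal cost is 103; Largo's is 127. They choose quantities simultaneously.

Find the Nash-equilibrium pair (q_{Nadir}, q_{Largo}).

49.4, 41.4

Mine Nadir's profit: π = q_{Nadir}(342 − 2q_{Nadir} − q_{Largo}) − 103q_{Nadir}.
∂π/∂q_{Nadir} = 239 − 4q_{Nadir} − q_{Largo} = 0 ⇒ q_{Nadir} = 59.75 − 0.25q_{Largo}.
Similarly q_{Largo} = 53.75 − 0.25q_{Nadir}.
Solving the two reaction functions simultaneously: (1 − (−0.25)(−0.25))q_{Nadir} = 59.75 − 0.25·53.75, so 0.9375q_{Nadir} = 46.3125 and q_{Nadir} = 49.4.
Then q_{Largo} = 53.75 − 0.25·49.4 = 41.4.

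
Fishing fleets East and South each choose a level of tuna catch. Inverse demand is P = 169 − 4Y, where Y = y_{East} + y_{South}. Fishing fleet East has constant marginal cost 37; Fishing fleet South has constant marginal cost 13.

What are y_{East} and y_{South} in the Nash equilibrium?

9, 15

Fishing fleet East's profit: π = y_{East}(169 − 4(y_{East} + y_{South})) − 37y_{East}.
∂π/∂y_{East} = 132 − 8y_{East} − 4y_{South} = 0, so y_{East} = 16.5 − 0.5y_{South}.
By the same steps for South: y_{South} = 19.5 − 0.5y_{East}.
Solving the two reaction functions simultaneously: (1 − (−0.5)(−0.5))y_{East} = 16.5 − 0.5·19.5, so 0.75y_{East} = 6.75 and y_{East} = 9.
Then y_{South} = 19.5 − 0.5·9 = 15.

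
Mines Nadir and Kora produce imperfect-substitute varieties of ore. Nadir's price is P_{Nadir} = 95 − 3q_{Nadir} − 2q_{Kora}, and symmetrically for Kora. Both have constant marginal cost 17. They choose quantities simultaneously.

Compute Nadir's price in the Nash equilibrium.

Mine Nadir's profit: π = q_{Nadir}(95 − 3q_{Nadir} − 2q_{Kora}) − 17q_{Nadir}.
∂π/∂q_{Nadir} = 78 − 6q_{Nadir} − 2q_{Kora} = 0 ⇒ q_{Nadir} = 13 − (1/3)q_{Kora}.
Setting q_{Nadir} = q_{Kora} in the reaction function: q_{Nadir} = 13 − (1/3)q_{Nadir}, so q_{Nadir} = 13 / (4/3) = 9.75.
P_{Nadir} = 95 − 3·9.75 − 2·9.75 = 46.25.

46.25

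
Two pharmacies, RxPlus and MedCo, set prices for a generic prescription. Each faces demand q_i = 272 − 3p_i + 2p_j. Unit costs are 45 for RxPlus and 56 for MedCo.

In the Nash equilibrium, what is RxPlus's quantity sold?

176.4375

RxPlus's profit: π = (p_{RxPlus} − 45)(272 − 3p_{RxPlus} + 2p_{MedCo}).
∂π/∂p_{RxPlus} = 407 − 6p_{RxPlus} + 2p_{MedCo} = 0 ⇒ p_{RxPlus} = 407/6 + (1/3)p_{MedCo}.
Similarly p_{MedCo} = 220/3 + (1/3)p_{RxPlus}.
Plugging p_{MedCo} into RxPlus's best response: p_{RxPlus} = 407/6 + (1/3)(220/3 + (1/3)p_{RxPlus}) ⇒ (8/9)p_{RxPlus} = 1661/18, so p_{RxPlus} = 103.8125.
Then p_{MedCo} = 220/3 + (1/3)·103.8125 = 107.9375.
q_{RxPlus} = 272 − 3·103.8125 + 2·107.9375 = 176.4375.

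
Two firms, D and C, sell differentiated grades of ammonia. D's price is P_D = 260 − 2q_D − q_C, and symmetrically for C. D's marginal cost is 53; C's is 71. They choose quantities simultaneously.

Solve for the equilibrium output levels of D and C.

42.6, 36.6

Firm D's profit: π = q_D(260 − 2q_D − q_C) − 53q_D.
∂π/∂q_D = 207 − 4q_D − q_C = 0 ⇒ q_D = 51.75 − 0.25q_C.
Similarly q_C = 47.25 − 0.25q_D.
Solving the two reaction functions simultaneously: (1 − (−0.25)(−0.25))q_D = 51.75 − 0.25·47.25, so 0.9375q_D = 39.9375 and q_D = 42.6.
Then q_C = 47.25 − 0.25·42.6 = 36.6.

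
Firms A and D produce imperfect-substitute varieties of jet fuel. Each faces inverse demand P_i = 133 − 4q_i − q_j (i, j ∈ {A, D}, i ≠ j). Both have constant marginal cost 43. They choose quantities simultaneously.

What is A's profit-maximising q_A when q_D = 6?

10.5

Firm A's profit: π = q_A(133 − 4q_A − q_D) − 43q_A.
∂π/∂q_A = 90 − 8q_A − q_D = 0 ⇒ q_A = 11.25 − 0.125q_D.
At q_D = 6: q_A = 11.25 − 0.125·6 = 10.5.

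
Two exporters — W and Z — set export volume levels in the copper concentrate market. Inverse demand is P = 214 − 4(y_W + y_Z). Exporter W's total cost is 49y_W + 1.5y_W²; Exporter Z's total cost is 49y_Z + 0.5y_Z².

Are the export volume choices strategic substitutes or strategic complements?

Exporter W's profit: π = y_W(214 − 4(y_W + y_Z)) − 49y_W − 1.5y_W².
∂π/∂y_W = 165 − 11y_W − 4y_Z = 0, so y_W = 15 − (4/11)y_Z.
The best-response slope dy_W/dy_Z = −4/11 < 0: the reaction function is downward-sloping, so the choices are strategic substitutes.

strategic substitutes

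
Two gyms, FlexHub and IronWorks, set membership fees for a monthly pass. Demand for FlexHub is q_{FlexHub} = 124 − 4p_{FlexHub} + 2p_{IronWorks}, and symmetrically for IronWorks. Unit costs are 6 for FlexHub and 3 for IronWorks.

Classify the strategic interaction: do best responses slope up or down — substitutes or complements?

strategic complements

FlexHub's profit: π = (p_{FlexHub} − 6)(124 − 4p_{FlexHub} + 2p_{IronWorks}).
∂π/∂p_{FlexHub} = 148 − 8p_{FlexHub} + 2p_{IronWorks} = 0 ⇒ p_{FlexHub} = 18.5 + 0.25p_{IronWorks}.
The best-response slope dp_{FlexHub}/dp_{IronWorks} = 0.25 > 0: the reaction function is upward-sloping, so the choices are strategic complements.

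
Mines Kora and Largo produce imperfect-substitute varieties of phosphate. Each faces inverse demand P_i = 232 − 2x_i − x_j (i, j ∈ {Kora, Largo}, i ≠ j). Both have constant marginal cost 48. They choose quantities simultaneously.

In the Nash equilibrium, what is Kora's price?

Mine Kora's profit: π = x_{Kora}(232 − 2x_{Kora} − x_{Largo}) − 48x_{Kora}.
∂π/∂x_{Kora} = 184 − 4x_{Kora} − x_{Largo} = 0 ⇒ x_{Kora} = 46 − 0.25x_{Largo}.
By symmetry x_{Largo} = x_{Kora}; substituting into the reaction function, 1.25x_{Kora} = 46 and x_{Kora} = 36.8.
P_{Kora} = 232 − 2·36.8 − 36.8 = 121.6.

121.6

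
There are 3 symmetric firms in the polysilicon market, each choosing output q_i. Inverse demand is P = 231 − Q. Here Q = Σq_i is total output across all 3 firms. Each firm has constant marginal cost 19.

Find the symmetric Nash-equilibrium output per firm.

A representative firm's profit is π_i = q_i(231 − Q) − 19q_i, with Q = q_i + Σ_{j≠i} q_j.
First-order condition: 212 − 2q_i − Σ_{j≠i} q_j = 0.
In a symmetric equilibrium every firm chooses the same q, so Σ_{j≠i} q_j = 2q. The condition becomes 212 − 4q = 0, giving q = 212/4 = 53.

53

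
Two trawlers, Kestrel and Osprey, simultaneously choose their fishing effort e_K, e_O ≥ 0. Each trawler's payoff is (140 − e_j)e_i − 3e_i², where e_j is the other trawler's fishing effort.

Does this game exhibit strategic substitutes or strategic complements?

Kestrel's payoff is (140 − e_O)e_K − 3e_K².
∂π/∂e_K = 140 − e_O − 6e_K = 0, so e_K = 70/3 − (1/6)e_O.
The best-response slope de_K/de_O = −1/6 < 0: the reaction function is downward-sloping, so the choices are strategic substitutes.

strategic substitutes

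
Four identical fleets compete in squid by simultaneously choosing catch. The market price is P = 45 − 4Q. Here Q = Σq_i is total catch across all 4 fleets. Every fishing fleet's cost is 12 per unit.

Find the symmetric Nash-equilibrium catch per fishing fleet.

1.65

A representative fishing fleet's profit is π_i = q_i(45 − 4Q) − 12q_i, with Q = q_i + Σ_{j≠i} q_j.
First-order condition: 33 − 8q_i − 4Σ_{j≠i} q_j = 0.
With identical fishing fleets, set every q_j = q: then 33 − 8q − 12q = 0, i.e. q = 33/20 = 1.65.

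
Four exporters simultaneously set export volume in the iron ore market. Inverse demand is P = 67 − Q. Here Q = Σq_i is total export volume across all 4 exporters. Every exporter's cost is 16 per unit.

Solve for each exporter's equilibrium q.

A representative exporter's profit is π_i = q_i(67 − Q) − 16q_i, with Q = q_i + Σ_{j≠i} q_j.
First-order condition: 51 − 2q_i − Σ_{j≠i} q_j = 0.
In a symmetric equilibrium every exporter chooses the same q, so Σ_{j≠i} q_j = 3q. The condition becomes 51 − 5q = 0, giving q = 51/5 = 10.2.

10.2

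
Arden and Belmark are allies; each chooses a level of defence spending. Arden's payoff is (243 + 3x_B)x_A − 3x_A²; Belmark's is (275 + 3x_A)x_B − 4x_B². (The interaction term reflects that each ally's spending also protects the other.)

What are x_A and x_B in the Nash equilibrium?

Expanding Arden's payoff: 243x_A + 3x_Bx_A − 3x_A².
∂π/∂x_A = 243 + 3x_B − 6x_A = 0, so x_A = 40.5 + 0.5x_B.
Likewise for Belmark: x_B = 34.375 + 0.375x_A.
Substituting the second reaction function into the first: x_A = 40.5 + 0.5(34.375 + 0.375x_A), which gives 0.8125x_A = 57.6875 ⇒ x_A = 71.
Then x_B = 34.375 + 0.375·71 = 61.

71, 61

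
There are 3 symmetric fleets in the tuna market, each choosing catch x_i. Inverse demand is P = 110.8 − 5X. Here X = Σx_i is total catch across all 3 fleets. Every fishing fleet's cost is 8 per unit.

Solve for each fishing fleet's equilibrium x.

A representative fishing fleet's profit is π_i = x_i(110.8 − 5X) − 8x_i, with X = x_i + Σ_{j≠i} x_j.
First-order condition: 102.8 − 10x_i − 5Σ_{j≠i} x_j = 0.
In a symmetric equilibrium every fishing fleet chooses the same x, so Σ_{j≠i} x_j = 2x. The condition becomes 102.8 − 20x = 0, giving x = 102.8/20 = 5.14.

5.14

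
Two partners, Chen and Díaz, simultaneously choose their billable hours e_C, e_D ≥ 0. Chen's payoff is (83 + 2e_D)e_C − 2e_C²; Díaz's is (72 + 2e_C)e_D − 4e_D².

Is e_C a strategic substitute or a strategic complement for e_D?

Expanding Chen's payoff: 83e_C + 2e_De_C − 2e_C².
∂π/∂e_C = 83 + 2e_D − 4e_C = 0, so e_C = 20.75 + 0.5e_D.
The best-response slope de_C/de_D = 0.5 > 0: the reaction function is upward-sloping, so the choices are strategic complements.

strategic complements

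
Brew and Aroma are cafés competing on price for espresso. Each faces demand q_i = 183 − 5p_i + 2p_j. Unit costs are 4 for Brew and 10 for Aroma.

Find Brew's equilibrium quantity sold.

Brew's profit: π = (p_{Brew} − 4)(183 − 5p_{Brew} + 2p_{Aroma}).
∂π/∂p_{Brew} = 203 − 10p_{Brew} + 2p_{Aroma} = 0 ⇒ p_{Brew} = 20.3 + 0.2p_{Aroma}.
Similarly p_{Aroma} = 23.3 + 0.2p_{Brew}.
Solving the two reaction functions simultaneously: (1 − (0.2)(0.2))p_{Brew} = 20.3 + 0.2·23.3, so 0.96p_{Brew} = 24.96 and p_{Brew} = 26.
Then p_{Aroma} = 23.3 + 0.2·26 = 28.5.
q_{Brew} = 183 − 5·26 + 2·28.5 = 110.

110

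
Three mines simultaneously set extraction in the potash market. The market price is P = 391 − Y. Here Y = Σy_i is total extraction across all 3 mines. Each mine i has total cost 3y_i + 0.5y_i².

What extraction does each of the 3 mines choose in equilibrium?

A representative mine's profit is π_i = y_i(391 − Y) − 3y_i − 0.5y_i², with Y = y_i + Σ_{j≠i} y_j.
First-order condition: 388 − 3y_i − Σ_{j≠i} y_j = 0.
With identical mines, set every y_j = y: then 388 − 3y − 2y = 0, i.e. y = 388/5 = 77.6.

77.6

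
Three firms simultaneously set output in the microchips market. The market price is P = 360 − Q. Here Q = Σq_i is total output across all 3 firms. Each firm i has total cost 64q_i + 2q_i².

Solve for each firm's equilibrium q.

37

A representative firm's profit is π_i = q_i(360 − Q) − 64q_i − 2q_i², with Q = q_i + Σ_{j≠i} q_j.
First-order condition: 296 − 6q_i − Σ_{j≠i} q_j = 0.
In a symmetric equilibrium every firm chooses the same q, so Σ_{j≠i} q_j = 2q. The condition becomes 296 − 8q = 0, giving q = 296/8 = 37.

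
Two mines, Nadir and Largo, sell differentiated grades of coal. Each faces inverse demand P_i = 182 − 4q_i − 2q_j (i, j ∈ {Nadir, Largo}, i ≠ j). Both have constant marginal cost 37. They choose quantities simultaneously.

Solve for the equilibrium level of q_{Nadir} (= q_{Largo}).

14.5

Mine Nadir's profit: π = q_{Nadir}(182 − 4q_{Nadir} − 2q_{Largo}) − 37q_{Nadir}.
∂π/∂q_{Nadir} = 145 − 8q_{Nadir} − 2q_{Largo} = 0 ⇒ q_{Nadir} = 18.125 − 0.25q_{Largo}.
Setting q_{Nadir} = q_{Largo} in the reaction function: q_{Nadir} = 18.125 − 0.25q_{Nadir}, so q_{Nadir} = 18.125 / 1.25 = 14.5.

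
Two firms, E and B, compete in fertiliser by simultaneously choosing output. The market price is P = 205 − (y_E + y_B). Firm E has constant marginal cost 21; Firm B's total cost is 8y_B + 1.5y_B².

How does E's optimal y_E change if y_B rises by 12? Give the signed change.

Firm E's profit: π = y_E(205 − (y_E + y_B)) − 21y_E.
∂π/∂y_E = 184 − 2y_E − y_B = 0, so y_E = 92 − 0.5y_B.
The reaction-function slope is −0.5, so a 12-unit rise in y_B moves y_E by −0.5 × 12 = −6. E's best response falls — the actions are strategic substitutes.

-6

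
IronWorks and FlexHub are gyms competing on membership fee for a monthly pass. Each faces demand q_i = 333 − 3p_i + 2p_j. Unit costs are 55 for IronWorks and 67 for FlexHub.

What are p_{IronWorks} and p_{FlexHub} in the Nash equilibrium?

126.75, 131.25

IronWorks's profit: π = (p_{IronWorks} − 55)(333 − 3p_{IronWorks} + 2p_{FlexHub}).
∂π/∂p_{IronWorks} = 498 − 6p_{IronWorks} + 2p_{FlexHub} = 0 ⇒ p_{IronWorks} = 83 + (1/3)p_{FlexHub}.
Similarly p_{FlexHub} = 89 + (1/3)p_{IronWorks}.
Substituting the second reaction function into the first: p_{IronWorks} = 83 + (1/3)(89 + (1/3)p_{IronWorks}), which gives (8/9)p_{IronWorks} = 338/3 ⇒ p_{IronWorks} = 126.75.
Then p_{FlexHub} = 89 + (1/3)·126.75 = 131.25.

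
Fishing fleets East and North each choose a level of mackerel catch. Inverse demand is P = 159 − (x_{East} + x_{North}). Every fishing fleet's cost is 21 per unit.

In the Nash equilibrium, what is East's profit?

2116

Fishing fleet East's profit: π = x_{East}(159 − (x_{East} + x_{North})) − 21x_{East}.
∂π/∂x_{East} = 138 − 2x_{East} − x_{North} = 0, so x_{East} = 69 − 0.5x_{North}.
By symmetry x_{North} = x_{East}; substituting into the reaction function, 1.5x_{East} = 69 and x_{East} = 46.
Price P = 159 − 92 = 67.
East's profit: (67 − 21)·46 = 2116.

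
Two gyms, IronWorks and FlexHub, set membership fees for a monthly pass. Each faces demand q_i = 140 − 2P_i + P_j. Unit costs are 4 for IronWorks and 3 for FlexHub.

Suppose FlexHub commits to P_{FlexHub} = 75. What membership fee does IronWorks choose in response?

55.75

IronWorks's profit: π = (P_{IronWorks} − 4)(140 − 2P_{IronWorks} + P_{FlexHub}).
∂π/∂P_{IronWorks} = 148 − 4P_{IronWorks} + P_{FlexHub} = 0 ⇒ P_{IronWorks} = 37 + 0.25P_{FlexHub}.
At P_{FlexHub} = 75: P_{IronWorks} = 37 + 0.25·75 = 55.75.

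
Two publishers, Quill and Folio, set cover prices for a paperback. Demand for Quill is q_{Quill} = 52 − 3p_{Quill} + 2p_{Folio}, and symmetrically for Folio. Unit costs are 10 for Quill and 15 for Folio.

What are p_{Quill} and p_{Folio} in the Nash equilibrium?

21.4375, 23.3125

Quill's profit: π = (p_{Quill} − 10)(52 − 3p_{Quill} + 2p_{Folio}).
∂π/∂p_{Quill} = 82 − 6p_{Quill} + 2p_{Folio} = 0 ⇒ p_{Quill} = 41/3 + (1/3)p_{Folio}.
Similarly p_{Folio} = 97/6 + (1/3)p_{Quill}.
Solving the two reaction functions simultaneously: (1 − (1/3)(1/3))p_{Quill} = 41/3 + (1/3)·(97/6), so (8/9)p_{Quill} = 343/18 and p_{Quill} = 21.4375.
Then p_{Folio} = 97/6 + (1/3)·21.4375 = 23.3125.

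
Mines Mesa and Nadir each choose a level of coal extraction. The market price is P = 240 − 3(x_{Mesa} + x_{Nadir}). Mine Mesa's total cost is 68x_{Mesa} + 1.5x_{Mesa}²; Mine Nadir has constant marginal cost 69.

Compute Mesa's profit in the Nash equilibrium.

Mine Mesa's profit: π = x_{Mesa}(240 − 3(x_{Mesa} + x_{Nadir})) − 68x_{Mesa} − 1.5x_{Mesa}².
∂π/∂x_{Mesa} = 172 − 9x_{Mesa} − 3x_{Nadir} = 0, so x_{Mesa} = 172/9 − (1/3)x_{Nadir}.
For Nadir: ∂π/∂x_{Nadir} = 171 − 6x_{Nadir} − 3x_{Mesa} = 0 ⇒ x_{Nadir} = 28.5 − 0.5x_{Mesa}.
Substituting the second reaction function into the first: x_{Mesa} = 172/9 − (1/3)(28.5 − 0.5x_{Mesa}), which gives (5/6)x_{Mesa} = 173/18 ⇒ x_{Mesa} = 173/15.
Then x_{Nadir} = 28.5 − 0.5·(173/15) = 341/15.
Price P = 240 − 3·(514/15) = 137.2.
Mesa's profit: (137.2 − 68)·(173/15) − 1.5(173/15)² = 598.58.

598.58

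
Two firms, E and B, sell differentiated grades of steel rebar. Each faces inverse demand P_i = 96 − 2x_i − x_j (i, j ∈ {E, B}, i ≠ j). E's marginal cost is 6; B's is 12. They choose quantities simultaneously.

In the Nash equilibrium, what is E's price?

Firm E's profit: π = x_E(96 − 2x_E − x_B) − 6x_E.
∂π/∂x_E = 90 − 4x_E − x_B = 0 ⇒ x_E = 22.5 − 0.25x_B.
Similarly x_B = 21 − 0.25x_E.
Solving the two reaction functions simultaneously: (1 − (−0.25)(−0.25))x_E = 22.5 − 0.25·21, so 0.9375x_E = 17.25 and x_E = 18.4.
Then x_B = 21 − 0.25·18.4 = 16.4.
P_E = 96 − 2·18.4 − 16.4 = 42.8.

42.8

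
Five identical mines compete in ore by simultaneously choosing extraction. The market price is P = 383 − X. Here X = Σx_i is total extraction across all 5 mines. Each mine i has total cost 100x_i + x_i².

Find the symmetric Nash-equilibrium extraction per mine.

35.375

A representative mine's profit is π_i = x_i(383 − X) − 100x_i − x_i², with X = x_i + Σ_{j≠i} x_j.
First-order condition: 283 − 4x_i − Σ_{j≠i} x_j = 0.
With identical mines, set every x_j = x: then 283 − 4x − 4x = 0, i.e. x = 283/8 = 35.375.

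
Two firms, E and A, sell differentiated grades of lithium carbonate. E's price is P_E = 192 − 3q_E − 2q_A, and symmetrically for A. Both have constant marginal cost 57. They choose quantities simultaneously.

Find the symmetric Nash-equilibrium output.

Firm E's profit: π = q_E(192 − 3q_E − 2q_A) − 57q_E.
∂π/∂q_E = 135 − 6q_E − 2q_A = 0 ⇒ q_E = 22.5 − (1/3)q_A.
By symmetry q_A = q_E; substituting into the reaction function, (4/3)q_E = 22.5 and q_E = 16.875.

16.875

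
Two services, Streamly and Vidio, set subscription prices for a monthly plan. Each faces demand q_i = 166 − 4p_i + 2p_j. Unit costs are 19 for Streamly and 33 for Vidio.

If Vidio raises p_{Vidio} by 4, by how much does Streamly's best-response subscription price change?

1

Streamly's profit: π = (p_{Streamly} − 19)(166 − 4p_{Streamly} + 2p_{Vidio}).
∂π/∂p_{Streamly} = 242 − 8p_{Streamly} + 2p_{Vidio} = 0 ⇒ p_{Streamly} = 30.25 + 0.25p_{Vidio}.
The reaction-function slope is 0.25, so a 4-unit rise in p_{Vidio} moves p_{Streamly} by 0.25 × 4 = 1. Streamly's best response rises — the actions are strategic complements.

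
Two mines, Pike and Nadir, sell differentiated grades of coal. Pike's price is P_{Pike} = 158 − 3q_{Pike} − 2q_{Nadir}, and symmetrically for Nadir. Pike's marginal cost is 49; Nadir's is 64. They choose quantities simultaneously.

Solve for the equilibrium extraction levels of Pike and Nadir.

Mine Pike's profit: π = q_{Pike}(158 − 3q_{Pike} − 2q_{Nadir}) − 49q_{Pike}.
∂π/∂q_{Pike} = 109 − 6q_{Pike} − 2q_{Nadir} = 0 ⇒ q_{Pike} = 109/6 − (1/3)q_{Nadir}.
Similarly q_{Nadir} = 47/3 − (1/3)q_{Pike}.
Substituting the second reaction function into the first: q_{Pike} = 109/6 − (1/3)(47/3 − (1/3)q_{Pike}), which gives (8/9)q_{Pike} = 233/18 ⇒ q_{Pike} = 14.5625.
Then q_{Nadir} = 47/3 − (1/3)·14.5625 = 10.8125.

14.5625, 10.8125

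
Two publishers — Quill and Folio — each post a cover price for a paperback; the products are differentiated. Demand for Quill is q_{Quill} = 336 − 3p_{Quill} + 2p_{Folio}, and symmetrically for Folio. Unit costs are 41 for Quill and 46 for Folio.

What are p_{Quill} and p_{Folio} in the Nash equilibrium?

Quill's profit: π = (p_{Quill} − 41)(336 − 3p_{Quill} + 2p_{Folio}).
∂π/∂p_{Quill} = 459 − 6p_{Quill} + 2p_{Folio} = 0 ⇒ p_{Quill} = 76.5 + (1/3)p_{Folio}.
Similarly p_{Folio} = 79 + (1/3)p_{Quill}.
Solving the two reaction functions simultaneously: (1 − (1/3)(1/3))p_{Quill} = 76.5 + (1/3)·79, so (8/9)p_{Quill} = 617/6 and p_{Quill} = 115.6875.
Then p_{Folio} = 79 + (1/3)·115.6875 = 117.5625.

115.6875, 117.5625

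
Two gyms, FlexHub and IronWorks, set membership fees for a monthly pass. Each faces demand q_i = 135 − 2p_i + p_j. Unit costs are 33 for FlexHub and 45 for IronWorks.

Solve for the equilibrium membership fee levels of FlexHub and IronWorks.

68.6, 73.4

FlexHub's profit: π = (p_{FlexHub} − 33)(135 − 2p_{FlexHub} + p_{IronWorks}).
∂π/∂p_{FlexHub} = 201 − 4p_{FlexHub} + p_{IronWorks} = 0 ⇒ p_{FlexHub} = 50.25 + 0.25p_{IronWorks}.
Similarly p_{IronWorks} = 56.25 + 0.25p_{FlexHub}.
Plugging p_{IronWorks} into FlexHub's best response: p_{FlexHub} = 50.25 + 0.25(56.25 + 0.25p_{FlexHub}) ⇒ 0.9375p_{FlexHub} = 64.3125, so p_{FlexHub} = 68.6.
Then p_{IronWorks} = 56.25 + 0.25·68.6 = 73.4.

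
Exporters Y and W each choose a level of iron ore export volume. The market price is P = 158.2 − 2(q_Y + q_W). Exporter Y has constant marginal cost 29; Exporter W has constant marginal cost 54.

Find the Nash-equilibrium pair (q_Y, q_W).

25.7, 13.2

Exporter Y's profit: π = q_Y(158.2 − 2(q_Y + q_W)) − 29q_Y.
∂π/∂q_Y = 129.2 − 4q_Y − 2q_W = 0, so q_Y = 32.3 − 0.5q_W.
By the same steps for W: q_W = 26.05 − 0.5q_Y.
Solving the two reaction functions simultaneously: (1 − (−0.5)(−0.5))q_Y = 32.3 − 0.5·26.05, so 0.75q_Y = 19.275 and q_Y = 25.7.
Then q_W = 26.05 − 0.5·25.7 = 13.2.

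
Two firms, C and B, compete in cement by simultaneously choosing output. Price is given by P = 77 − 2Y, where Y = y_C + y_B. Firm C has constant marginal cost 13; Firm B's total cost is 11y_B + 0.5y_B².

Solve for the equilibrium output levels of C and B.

11.75, 8.5

Firm C's profit: π = y_C(77 − 2(y_C + y_B)) − 13y_C.
∂π/∂y_C = 64 − 4y_C − 2y_B = 0, so y_C = 16 − 0.5y_B.
For B: ∂π/∂y_B = 66 − 5y_B − 2y_C = 0 ⇒ y_B = 13.2 − 0.4y_C.
Plugging y_B into C's best response: y_C = 16 − 0.5(13.2 − 0.4y_C) ⇒ 0.8y_C = 9.4, so y_C = 11.75.
Then y_B = 13.2 − 0.4·11.75 = 8.5.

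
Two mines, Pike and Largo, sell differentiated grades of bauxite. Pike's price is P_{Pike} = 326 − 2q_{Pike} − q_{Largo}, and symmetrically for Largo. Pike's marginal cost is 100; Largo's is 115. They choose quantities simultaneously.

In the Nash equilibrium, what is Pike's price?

Mine Pike's profit: π = q_{Pike}(326 − 2q_{Pike} − q_{Largo}) − 100q_{Pike}.
∂π/∂q_{Pike} = 226 − 4q_{Pike} − q_{Largo} = 0 ⇒ q_{Pike} = 56.5 − 0.25q_{Largo}.
Similarly q_{Largo} = 52.75 − 0.25q_{Pike}.
Plugging q_{Largo} into Pike's best response: q_{Pike} = 56.5 − 0.25(52.75 − 0.25q_{Pike}) ⇒ 0.9375q_{Pike} = 43.3125, so q_{Pike} = 46.2.
Then q_{Largo} = 52.75 − 0.25·46.2 = 41.2.
P_{Pike} = 326 − 2·46.2 − 41.2 = 192.4.

192.4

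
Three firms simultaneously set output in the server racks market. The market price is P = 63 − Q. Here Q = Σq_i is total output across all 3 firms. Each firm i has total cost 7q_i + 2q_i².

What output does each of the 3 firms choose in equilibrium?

7

A representative firm's profit is π_i = q_i(63 − Q) − 7q_i − 2q_i², with Q = q_i + Σ_{j≠i} q_j.
First-order condition: 56 − 6q_i − Σ_{j≠i} q_j = 0.
Imposing symmetry (q_j = q for all j) turns Σ_{j≠i} q_j into 2q, so 56 = 8q and q = 7.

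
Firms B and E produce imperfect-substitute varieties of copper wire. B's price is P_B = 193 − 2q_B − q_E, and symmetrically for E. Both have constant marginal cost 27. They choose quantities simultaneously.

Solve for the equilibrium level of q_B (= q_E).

33.2

Firm B's profit: π = q_B(193 − 2q_B − q_E) − 27q_B.
∂π/∂q_B = 166 − 4q_B − q_E = 0 ⇒ q_B = 41.5 − 0.25q_E.
By symmetry q_E = q_B; substituting into the reaction function, 1.25q_B = 41.5 and q_B = 33.2.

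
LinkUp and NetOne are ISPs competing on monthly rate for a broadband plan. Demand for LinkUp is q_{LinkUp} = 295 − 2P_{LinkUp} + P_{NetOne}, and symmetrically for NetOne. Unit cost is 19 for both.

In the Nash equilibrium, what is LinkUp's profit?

LinkUp's profit: π = (P_{LinkUp} − 19)(295 − 2P_{LinkUp} + P_{NetOne}).
∂π/∂P_{LinkUp} = 333 − 4P_{LinkUp} + P_{NetOne} = 0 ⇒ P_{LinkUp} = 83.25 + 0.25P_{NetOne}.
By symmetry P_{NetOne} = P_{LinkUp}; substituting into the reaction function, 0.75P_{LinkUp} = 83.25 and P_{LinkUp} = 111.
q_{LinkUp} = 295 − 2·111 + 111 = 184.
Profit = (111 − 19)·184 = 16928.

16928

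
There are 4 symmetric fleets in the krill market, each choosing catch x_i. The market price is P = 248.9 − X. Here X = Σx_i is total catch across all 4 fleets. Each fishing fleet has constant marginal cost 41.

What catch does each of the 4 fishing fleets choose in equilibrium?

41.58

A representative fishing fleet's profit is π_i = x_i(248.9 − X) − 41x_i, with X = x_i + Σ_{j≠i} x_j.
First-order condition: 207.9 − 2x_i − Σ_{j≠i} x_j = 0.
With identical fishing fleets, set every x_j = x: then 207.9 − 2x − 3x = 0, i.e. x = 207.9/5 = 41.58.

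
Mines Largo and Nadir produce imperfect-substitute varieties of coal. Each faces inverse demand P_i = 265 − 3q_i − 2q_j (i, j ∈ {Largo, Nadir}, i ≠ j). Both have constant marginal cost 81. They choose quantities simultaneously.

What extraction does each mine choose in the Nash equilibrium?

23

Mine Largo's profit: π = q_{Largo}(265 − 3q_{Largo} − 2q_{Nadir}) − 81q_{Largo}.
∂π/∂q_{Largo} = 184 − 6q_{Largo} − 2q_{Nadir} = 0 ⇒ q_{Largo} = 92/3 − (1/3)q_{Nadir}.
By symmetry q_{Nadir} = q_{Largo}; substituting into the reaction function, (4/3)q_{Largo} = 92/3 and q_{Largo} = 23.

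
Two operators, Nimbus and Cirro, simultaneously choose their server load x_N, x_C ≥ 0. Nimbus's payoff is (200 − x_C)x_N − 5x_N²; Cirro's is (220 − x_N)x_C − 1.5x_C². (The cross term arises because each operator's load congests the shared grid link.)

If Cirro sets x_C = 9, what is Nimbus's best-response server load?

19.1

Expanding Nimbus's payoff: 200x_N − x_Cx_N − 5x_N².
∂π/∂x_N = 200 − x_C − 10x_N = 0, so x_N = 20 − 0.1x_C.
At x_C = 9: x_N = 20 − 0.1·9 = 19.1.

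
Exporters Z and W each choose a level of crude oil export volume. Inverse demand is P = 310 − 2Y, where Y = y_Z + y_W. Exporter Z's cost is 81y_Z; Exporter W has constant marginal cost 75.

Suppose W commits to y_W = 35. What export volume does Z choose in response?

39.75

Exporter Z's profit: π = y_Z(310 − 2(y_Z + y_W)) − 81y_Z.
∂π/∂y_Z = 229 − 4y_Z − 2y_W = 0, so y_Z = 57.25 − 0.5y_W.
At y_W = 35: y_Z = 57.25 − 0.5·35 = 39.75.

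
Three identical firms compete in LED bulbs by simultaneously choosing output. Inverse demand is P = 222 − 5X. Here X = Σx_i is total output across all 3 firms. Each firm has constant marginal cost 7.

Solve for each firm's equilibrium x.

A representative firm's profit is π_i = x_i(222 − 5X) − 7x_i, with X = x_i + Σ_{j≠i} x_j.
First-order condition: 215 − 10x_i − 5Σ_{j≠i} x_j = 0.
In a symmetric equilibrium every firm chooses the same x, so Σ_{j≠i} x_j = 2x. The condition becomes 215 − 20x = 0, giving x = 215/20 = 10.75.

10.75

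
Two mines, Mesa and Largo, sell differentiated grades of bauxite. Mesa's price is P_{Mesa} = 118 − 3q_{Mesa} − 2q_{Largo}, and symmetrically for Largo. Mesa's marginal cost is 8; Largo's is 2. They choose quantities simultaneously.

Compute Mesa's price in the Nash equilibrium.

48.125

Mine Mesa's profit: π = q_{Mesa}(118 − 3q_{Mesa} − 2q_{Largo}) − 8q_{Mesa}.
∂π/∂q_{Mesa} = 110 − 6q_{Mesa} − 2q_{Largo} = 0 ⇒ q_{Mesa} = 55/3 − (1/3)q_{Largo}.
Similarly q_{Largo} = 58/3 − (1/3)q_{Mesa}.
Solving the two reaction functions simultaneously: (1 − (−1/3)(−1/3))q_{Mesa} = 55/3 − (1/3)·(58/3), so (8/9)q_{Mesa} = 107/9 and q_{Mesa} = 13.375.
Then q_{Largo} = 58/3 − (1/3)·13.375 = 14.875.
P_{Mesa} = 118 − 3·13.375 − 2·14.875 = 48.125.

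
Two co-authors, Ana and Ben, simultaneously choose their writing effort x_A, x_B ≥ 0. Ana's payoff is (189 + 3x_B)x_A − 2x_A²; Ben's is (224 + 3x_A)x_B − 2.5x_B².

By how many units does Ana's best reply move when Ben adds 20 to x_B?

15

Expanding Ana's payoff: 189x_A + 3x_Bx_A − 2x_A².
∂π/∂x_A = 189 + 3x_B − 4x_A = 0, so x_A = 47.25 + 0.75x_B.
The reaction-function slope is 0.75, so a 20-unit rise in x_B moves x_A by 0.75 × 20 = 15. Ana's best response rises — the actions are strategic complements.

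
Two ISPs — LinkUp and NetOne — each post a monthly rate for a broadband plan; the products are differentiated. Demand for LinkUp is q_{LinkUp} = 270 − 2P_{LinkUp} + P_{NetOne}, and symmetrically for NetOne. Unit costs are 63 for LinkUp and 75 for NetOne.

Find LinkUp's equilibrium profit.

LinkUp's profit: π = (P_{LinkUp} − 63)(270 − 2P_{LinkUp} + P_{NetOne}).
∂π/∂P_{LinkUp} = 396 − 4P_{LinkUp} + P_{NetOne} = 0 ⇒ P_{LinkUp} = 99 + 0.25P_{NetOne}.
Similarly P_{NetOne} = 105 + 0.25P_{LinkUp}.
Plugging P_{NetOne} into LinkUp's best response: P_{LinkUp} = 99 + 0.25(105 + 0.25P_{LinkUp}) ⇒ 0.9375P_{LinkUp} = 125.25, so P_{LinkUp} = 133.6.
Then P_{NetOne} = 105 + 0.25·133.6 = 138.4.
q_{LinkUp} = 270 − 2·133.6 + 138.4 = 141.2.
Profit = (133.6 − 63)·141.2 = 9968.72.

9968.72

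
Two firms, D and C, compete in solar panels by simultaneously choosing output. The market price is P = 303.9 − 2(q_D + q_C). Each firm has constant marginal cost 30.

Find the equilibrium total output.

91.3

Firm D's profit: π = q_D(303.9 − 2(q_D + q_C)) − 30q_D.
∂π/∂q_D = 273.9 − 4q_D − 2q_C = 0, so q_D = 68.475 − 0.5q_C.
The game is symmetric, so in equilibrium q_C = q_D: the reaction function gives 1.5q_D = 68.475, hence q_D = 45.65.
Total output: 45.65 + 45.65 = 91.3.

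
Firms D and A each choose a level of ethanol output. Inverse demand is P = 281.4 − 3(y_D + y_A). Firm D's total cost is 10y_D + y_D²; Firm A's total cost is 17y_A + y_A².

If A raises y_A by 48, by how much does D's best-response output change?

Firm D's profit: π = y_D(281.4 − 3(y_D + y_A)) − 10y_D − y_D².
∂π/∂y_D = 271.4 − 8y_D − 3y_A = 0, so y_D = 33.925 − 0.375y_A.
The reaction-function slope is −0.375, so a 48-unit rise in y_A moves y_D by −0.375 × 48 = −18. D's best response falls — the actions are strategic substitutes.

-18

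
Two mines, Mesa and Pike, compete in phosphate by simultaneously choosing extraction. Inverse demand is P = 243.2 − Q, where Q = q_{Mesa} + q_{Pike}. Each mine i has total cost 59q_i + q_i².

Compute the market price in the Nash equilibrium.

Mine Mesa's profit: π = q_{Mesa}(243.2 − (q_{Mesa} + q_{Pike})) − 59q_{Mesa} − q_{Mesa}².
∂π/∂q_{Mesa} = 184.2 − 4q_{Mesa} − q_{Pike} = 0, so q_{Mesa} = 46.05 − 0.25q_{Pike}.
The game is symmetric, so in equilibrium q_{Pike} = q_{Mesa}: the reaction function gives 1.25q_{Mesa} = 46.05, hence q_{Mesa} = 36.84.
Equilibrium price: P = 243.2 − 73.68 = 169.52.

169.52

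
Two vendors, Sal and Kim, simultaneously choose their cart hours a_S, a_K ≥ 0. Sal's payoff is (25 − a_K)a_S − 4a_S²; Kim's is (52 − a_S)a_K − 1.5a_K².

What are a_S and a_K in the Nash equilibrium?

1, 17

Expanding Sal's payoff: 25a_S − a_Ka_S − 4a_S².
∂π/∂a_S = 25 − a_K − 8a_S = 0, so a_S = 3.125 − 0.125a_K.
Likewise for Kim: a_K = 52/3 − (1/3)a_S.
Solving the two reaction functions simultaneously: (1 − (−0.125)(−1/3))a_S = 3.125 − 0.125·(52/3), so (23/24)a_S = 23/24 and a_S = 1.
Then a_K = 52/3 − (1/3)·1 = 17.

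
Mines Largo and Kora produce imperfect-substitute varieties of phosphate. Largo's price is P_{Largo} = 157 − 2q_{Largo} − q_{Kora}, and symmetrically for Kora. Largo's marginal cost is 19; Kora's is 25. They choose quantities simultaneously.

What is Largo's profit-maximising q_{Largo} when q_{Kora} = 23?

Mine Largo's profit: π = q_{Largo}(157 − 2q_{Largo} − q_{Kora}) − 19q_{Largo}.
∂π/∂q_{Largo} = 138 − 4q_{Largo} − q_{Kora} = 0 ⇒ q_{Largo} = 34.5 − 0.25q_{Kora}.
At q_{Kora} = 23: q_{Largo} = 34.5 − 0.25·23 = 28.75.

28.75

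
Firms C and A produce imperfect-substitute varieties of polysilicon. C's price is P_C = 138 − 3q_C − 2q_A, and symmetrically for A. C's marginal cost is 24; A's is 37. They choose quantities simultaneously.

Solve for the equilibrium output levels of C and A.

15.0625, 11.8125

Firm C's profit: π = q_C(138 − 3q_C − 2q_A) − 24q_C.
∂π/∂q_C = 114 − 6q_C − 2q_A = 0 ⇒ q_C = 19 − (1/3)q_A.
Similarly q_A = 101/6 − (1/3)q_C.
Plugging q_A into C's best response: q_C = 19 − (1/3)(101/6 − (1/3)q_C) ⇒ (8/9)q_C = 241/18, so q_C = 15.0625.
Then q_A = 101/6 − (1/3)·15.0625 = 11.8125.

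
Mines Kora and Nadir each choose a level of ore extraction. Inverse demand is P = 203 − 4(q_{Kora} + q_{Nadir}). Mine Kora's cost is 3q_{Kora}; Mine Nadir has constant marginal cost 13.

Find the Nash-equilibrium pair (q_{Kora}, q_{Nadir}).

17.5, 15

Mine Kora's profit: π = q_{Kora}(203 − 4(q_{Kora} + q_{Nadir})) − 3q_{Kora}.
∂π/∂q_{Kora} = 200 − 8q_{Kora} − 4q_{Nadir} = 0, so q_{Kora} = 25 − 0.5q_{Nadir}.
By the same steps for Nadir: q_{Nadir} = 23.75 − 0.5q_{Kora}.
Solving the two reaction functions simultaneously: (1 − (−0.5)(−0.5))q_{Kora} = 25 − 0.5·23.75, so 0.75q_{Kora} = 13.125 and q_{Kora} = 17.5.
Then q_{Nadir} = 23.75 − 0.5·17.5 = 15.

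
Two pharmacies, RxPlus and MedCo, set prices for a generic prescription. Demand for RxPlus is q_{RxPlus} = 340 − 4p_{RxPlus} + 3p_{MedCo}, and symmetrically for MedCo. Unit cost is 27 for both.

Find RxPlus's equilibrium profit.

15675.04

RxPlus's profit: π = (p_{RxPlus} − 27)(340 − 4p_{RxPlus} + 3p_{MedCo}).
∂π/∂p_{RxPlus} = 448 − 8p_{RxPlus} + 3p_{MedCo} = 0 ⇒ p_{RxPlus} = 56 + 0.375p_{MedCo}.
By symmetry p_{MedCo} = p_{RxPlus}; substituting into the reaction function, 0.625p_{RxPlus} = 56 and p_{RxPlus} = 89.6.
q_{RxPlus} = 340 − 4·89.6 + 3·89.6 = 250.4.
Profit = (89.6 − 27)·250.4 = 15675.04.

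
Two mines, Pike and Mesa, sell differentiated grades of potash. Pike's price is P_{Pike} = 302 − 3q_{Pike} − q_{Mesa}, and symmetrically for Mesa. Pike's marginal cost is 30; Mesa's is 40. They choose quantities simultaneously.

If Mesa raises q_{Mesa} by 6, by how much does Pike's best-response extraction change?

-1

Mine Pike's profit: π = q_{Pike}(302 − 3q_{Pike} − q_{Mesa}) − 30q_{Pike}.
∂π/∂q_{Pike} = 272 − 6q_{Pike} − q_{Mesa} = 0 ⇒ q_{Pike} = 136/3 − (1/6)q_{Mesa}.
The reaction-function slope is −1/6, so a 6-unit rise in q_{Mesa} moves q_{Pike} by −1/6 × 6 = −1. Pike's best response falls — the actions are strategic substitutes.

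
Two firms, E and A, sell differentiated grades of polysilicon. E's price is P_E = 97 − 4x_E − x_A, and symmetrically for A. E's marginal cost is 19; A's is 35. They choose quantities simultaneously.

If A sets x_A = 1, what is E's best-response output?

Firm E's profit: π = x_E(97 − 4x_E − x_A) − 19x_E.
∂π/∂x_E = 78 − 8x_E − x_A = 0 ⇒ x_E = 9.75 − 0.125x_A.
At x_A = 1: x_E = 9.75 − 0.125·1 = 9.625.

9.625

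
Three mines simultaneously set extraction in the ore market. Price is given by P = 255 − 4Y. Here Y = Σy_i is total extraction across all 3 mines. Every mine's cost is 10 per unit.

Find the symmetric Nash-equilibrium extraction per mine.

15.3125

A representative mine's profit is π_i = y_i(255 − 4Y) − 10y_i, with Y = y_i + Σ_{j≠i} y_j.
First-order condition: 245 − 8y_i − 4Σ_{j≠i} y_j = 0.
With identical mines, set every y_j = y: then 245 − 8y − 8y = 0, i.e. y = 245/16 = 15.3125.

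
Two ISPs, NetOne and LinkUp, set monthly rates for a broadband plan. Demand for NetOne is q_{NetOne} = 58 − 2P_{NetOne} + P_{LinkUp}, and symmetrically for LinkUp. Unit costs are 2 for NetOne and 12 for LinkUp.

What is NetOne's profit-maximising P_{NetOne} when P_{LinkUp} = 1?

15.75

NetOne's profit: π = (P_{NetOne} − 2)(58 − 2P_{NetOne} + P_{LinkUp}).
∂π/∂P_{NetOne} = 62 − 4P_{NetOne} + P_{LinkUp} = 0 ⇒ P_{NetOne} = 15.5 + 0.25P_{LinkUp}.
At P_{LinkUp} = 1: P_{NetOne} = 15.5 + 0.25·1 = 15.75.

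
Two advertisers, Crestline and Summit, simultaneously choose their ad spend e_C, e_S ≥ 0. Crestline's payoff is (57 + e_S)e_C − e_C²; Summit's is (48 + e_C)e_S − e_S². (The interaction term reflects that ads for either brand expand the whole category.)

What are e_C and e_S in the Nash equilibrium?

54, 51

Expanding Crestline's payoff: 57e_C + e_Se_C − e_C².
∂π/∂e_C = 57 + e_S − 2e_C = 0, so e_C = 28.5 + 0.5e_S.
Likewise for Summit: e_S = 24 + 0.5e_C.
Solving the two reaction functions simultaneously: (1 − (0.5)(0.5))e_C = 28.5 + 0.5·24, so 0.75e_C = 40.5 and e_C = 54.
Then e_S = 24 + 0.5·54 = 51.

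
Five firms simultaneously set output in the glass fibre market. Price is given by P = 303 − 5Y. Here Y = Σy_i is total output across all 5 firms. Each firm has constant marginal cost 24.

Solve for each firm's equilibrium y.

9.3

A representative firm's profit is π_i = y_i(303 − 5Y) − 24y_i, with Y = y_i + Σ_{j≠i} y_j.
First-order condition: 279 − 10y_i − 5Σ_{j≠i} y_j = 0.
In a symmetric equilibrium every firm chooses the same y, so Σ_{j≠i} y_j = 4y. The condition becomes 279 − 30y = 0, giving y = 279/30 = 9.3.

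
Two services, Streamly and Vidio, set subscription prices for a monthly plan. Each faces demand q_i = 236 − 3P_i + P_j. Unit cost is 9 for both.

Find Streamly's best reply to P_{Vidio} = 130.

Streamly's profit: π = (P_{Streamly} − 9)(236 − 3P_{Streamly} + P_{Vidio}).
∂π/∂P_{Streamly} = 263 − 6P_{Streamly} + P_{Vidio} = 0 ⇒ P_{Streamly} = 263/6 + (1/6)P_{Vidio}.
At P_{Vidio} = 130: P_{Streamly} = 263/6 + (1/6)·130 = 65.5.

65.5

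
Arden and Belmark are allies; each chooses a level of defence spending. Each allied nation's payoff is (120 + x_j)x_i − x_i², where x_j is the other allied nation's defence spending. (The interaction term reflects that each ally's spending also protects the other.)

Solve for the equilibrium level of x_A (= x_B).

120

Arden's payoff is (120 + x_B)x_A − x_A².
∂π/∂x_A = 120 + x_B − 2x_A = 0, so x_A = 60 + 0.5x_B.
Setting x_A = x_B in the reaction function: x_A = 60 + 0.5x_A, so x_A = 60 / 0.5 = 120.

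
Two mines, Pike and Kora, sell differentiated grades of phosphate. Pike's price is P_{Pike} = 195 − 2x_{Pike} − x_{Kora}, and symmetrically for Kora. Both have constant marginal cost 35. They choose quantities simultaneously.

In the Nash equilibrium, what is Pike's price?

Mine Pike's profit: π = x_{Pike}(195 − 2x_{Pike} − x_{Kora}) − 35x_{Pike}.
∂π/∂x_{Pike} = 160 − 4x_{Pike} − x_{Kora} = 0 ⇒ x_{Pike} = 40 − 0.25x_{Kora}.
The game is symmetric, so in equilibrium x_{Kora} = x_{Pike}: the reaction function gives 1.25x_{Pike} = 40, hence x_{Pike} = 32.
P_{Pike} = 195 − 2·32 − 32 = 99.

99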